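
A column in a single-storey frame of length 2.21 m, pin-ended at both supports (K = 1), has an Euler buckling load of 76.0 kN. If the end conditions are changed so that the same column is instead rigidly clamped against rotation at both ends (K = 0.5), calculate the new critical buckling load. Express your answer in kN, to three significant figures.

P_cr ∝ 1/K², so P_cr,new = P_cr,old × (K_old/K_new)² = 76.0 × (1/0.5)²
= 76.0 × 4.000 = 304 kN

P_cr ≈ 304 kN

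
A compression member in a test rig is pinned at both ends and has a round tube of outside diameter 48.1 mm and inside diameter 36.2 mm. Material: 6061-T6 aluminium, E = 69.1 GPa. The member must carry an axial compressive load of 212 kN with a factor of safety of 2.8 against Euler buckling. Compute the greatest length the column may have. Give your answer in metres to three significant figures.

d_o = 48.1 mm, d_i = 36.2 mm
I = π(d_o⁴ − d_i⁴)/64 = π(48.1⁴ − 36.20⁴)/64 = 1.785×10^5 mm⁴
I = 1.785×10^-7 m⁴
Required critical load P_cr = n·P = 2.8 × 212 = 593.6 kN = 5.936×10^5 N
From P_cr = π²EI/(K·L)²:  L = (1/K)·√(π²EI/P_cr) = (1/1)·√(π²×6.91×10^10×1.785×10^-7/5.936×10^5)
L = 0.453 m

L_max ≈ 0.453 m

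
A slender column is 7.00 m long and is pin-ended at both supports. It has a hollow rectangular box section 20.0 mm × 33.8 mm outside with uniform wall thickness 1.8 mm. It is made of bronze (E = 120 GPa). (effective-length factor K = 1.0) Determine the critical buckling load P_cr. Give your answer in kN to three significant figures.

P_cr ≈ 0.276 kN

Inner dimensions: h_i = 33.8 − 2×1.8 = 30.20 mm, b_i = 20.0 − 2×1.8 = 16.40 mm
Weak-axis I_min = (h_o·b_o³ − h_i·b_i³)/12 with b_o = 20.0, b_i = 16.40 mm (shorter outer/inner sides).
I_min = (33.8×20.0³ − 30.20×16.40³)/12 = 1.143×10^4 mm⁴
I = 1.143×10^4 mm⁴ = 1.143×10^-8 m⁴
Effective length L_e = K·L = 1 × 7.00 = 7.000 m
P_cr = π²EI / L_e² = π² × 120×10⁹ × 1.143×10^-8 / 7.000² = 276.3 N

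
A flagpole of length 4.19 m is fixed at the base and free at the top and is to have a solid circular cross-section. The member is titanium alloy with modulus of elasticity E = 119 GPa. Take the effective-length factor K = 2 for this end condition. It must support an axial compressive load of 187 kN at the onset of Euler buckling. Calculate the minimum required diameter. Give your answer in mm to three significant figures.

d ≈ 123 mm

L_e = K·L = 2 × 4.19 = 8.380 m
Required I = P_cr·L_e²/(π²E) = 1.870×10^5 × 8.380² / (π² × 1.19×10^11) = 1.118×10^-5 m⁴
I_req = 1.118×10^7 mm⁴
Solid circle: I = πd⁴/64  ⇒  d = (64I/π)^(1/4) = (64×1.118×10^7/π)^(1/4) = 123 mm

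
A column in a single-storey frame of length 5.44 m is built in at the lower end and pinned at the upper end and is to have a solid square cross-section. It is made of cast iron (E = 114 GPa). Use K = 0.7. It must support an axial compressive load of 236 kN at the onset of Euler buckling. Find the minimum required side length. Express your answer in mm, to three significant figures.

a ≈ 77.7 mm

L_e = K·L = 0.7 × 5.44 = 3.808 m
Required I = P_cr·L_e²/(π²E) = 2.360×10^5 × 3.808² / (π² × 1.14×10^11) = 3.042×10^-6 m⁴
I_req = 3.042×10^6 mm⁴
Solid square: I = a⁴/12  ⇒  a = (12I)^(1/4) = (12×3.042×10^6)^(1/4) = 77.7 mm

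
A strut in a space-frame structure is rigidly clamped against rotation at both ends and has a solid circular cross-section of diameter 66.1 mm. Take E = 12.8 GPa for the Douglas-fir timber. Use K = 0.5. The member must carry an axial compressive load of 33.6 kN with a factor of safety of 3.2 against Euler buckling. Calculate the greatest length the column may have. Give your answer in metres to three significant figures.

L_max ≈ 2.10 m

I = πd⁴/64 = π×66.1⁴/64 = 9.371×10^5 mm⁴
I = 9.371×10^-7 m⁴
Required critical load P_cr = n·P = 3.2 × 33.6 = 107.5 kN = 1.075×10^5 N
From P_cr = π²EI/(K·L)²:  L = (1/K)·√(π²EI/P_cr) = (1/0.5)·√(π²×1.28×10^10×9.371×10^-7/1.075×10^5)
L = 2.10 m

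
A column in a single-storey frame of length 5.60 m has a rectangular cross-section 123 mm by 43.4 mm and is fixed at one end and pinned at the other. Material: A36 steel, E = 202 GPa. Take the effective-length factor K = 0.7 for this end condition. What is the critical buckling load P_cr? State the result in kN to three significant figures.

Buckling occurs about the weak axis: I_min = h·b³/12 with b = 43.4 mm (the shorter side).
I_min = 123×43.4³/12 = 8.379×10^5 mm⁴
I = 8.379×10^5 mm⁴ = 8.379×10^-7 m⁴
Effective length L_e = K·L = 0.7 × 5.60 = 3.920 m
P_cr = π²EI / L_e² = π² × 202×10⁹ × 8.379×10^-7 / 3.920² = 1.087×10^5 N

P_cr ≈ 109 kN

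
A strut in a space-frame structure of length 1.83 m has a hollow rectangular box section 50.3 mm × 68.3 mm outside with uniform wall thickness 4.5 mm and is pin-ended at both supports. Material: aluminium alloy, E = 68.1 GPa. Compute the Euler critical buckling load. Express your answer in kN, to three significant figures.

Inner dimensions: h_i = 68.3 − 2×4.5 = 59.30 mm, b_i = 50.3 − 2×4.5 = 41.30 mm
Weak-axis I_min = (h_o·b_o³ − h_i·b_i³)/12 with b_o = 50.3, b_i = 41.30 mm (shorter outer/inner sides).
I_min = (68.3×50.3³ − 59.30×41.30³)/12 = 3.762×10^5 mm⁴
I = 3.762×10^5 mm⁴ = 3.762×10^-7 m⁴
Effective length L_e = K·L = 1 × 1.83 = 1.830 m
P_cr = π²EI / L_e² = π² × 68.1×10⁹ × 3.762×10^-7 / 1.830² = 7.551×10^4 N

P_cr ≈ 75.5 kN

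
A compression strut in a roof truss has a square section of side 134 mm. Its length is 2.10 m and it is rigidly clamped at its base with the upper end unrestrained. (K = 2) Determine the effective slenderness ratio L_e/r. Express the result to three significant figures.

λ ≈ 109

For a square r = a/√12 = 134/√12 = 38.68 mm
L_e = K·L = 2 × 2.10 m = 4.200 m = 4200.0 mm
λ = L_e / r_min = 4200.0 / 38.68 = 109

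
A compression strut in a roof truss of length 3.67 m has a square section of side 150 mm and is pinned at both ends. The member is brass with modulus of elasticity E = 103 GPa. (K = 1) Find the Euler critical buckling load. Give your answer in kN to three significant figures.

I = a⁴/12 = 150⁴/12 = 4.219×10^7 mm⁴
I = 4.219×10^7 mm⁴ = 4.219×10^-5 m⁴
Effective length L_e = K·L = 1 × 3.67 = 3.670 m
P_cr = π²EI / L_e² = π² × 103×10⁹ × 4.219×10^-5 / 3.670² = 3.184×10^6 N

P_cr ≈ 3180 kN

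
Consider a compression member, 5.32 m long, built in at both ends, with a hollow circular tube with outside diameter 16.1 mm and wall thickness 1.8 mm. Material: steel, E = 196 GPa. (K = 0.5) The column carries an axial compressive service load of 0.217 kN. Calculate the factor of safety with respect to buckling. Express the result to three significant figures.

Inner diameter d_i = 16.1 − 2×1.8 = 12.50 mm
I = π(d_o⁴ − d_i⁴)/64 = π(16.1⁴ − 12.50⁴)/64 = 2.100×10^3 mm⁴
I = 2.100×10^3 mm⁴ = 2.100×10^-9 m⁴
Effective length L_e = K·L = 0.5 × 5.32 = 2.660 m
P_cr = π²EI / L_e² = π² × 196×10⁹ × 2.100×10^-9 / 2.660² = 574.1 N
Factor of safety n = P_cr / P = 0.57406 / 0.217 = 2.65

n ≈ 2.65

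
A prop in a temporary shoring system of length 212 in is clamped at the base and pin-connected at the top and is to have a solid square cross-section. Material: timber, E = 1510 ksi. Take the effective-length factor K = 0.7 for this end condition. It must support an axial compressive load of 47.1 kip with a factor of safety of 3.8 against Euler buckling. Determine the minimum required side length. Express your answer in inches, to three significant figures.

Required P_cr = n·P = 3.8 × 47.1 = 179.0 kip
L_e = K·L = 0.7 × 212 = 148.4 in
Required I = P_cr·L_e²/(π²E) = 1.790×10^5 × 148.4² / (π² × 1.51×10^6) = 264.5 in⁴
Solid square: I = a⁴/12  ⇒  a = (12I)^(1/4) = (12×264.5)^(1/4) = 7.51 in

a ≈ 7.51 in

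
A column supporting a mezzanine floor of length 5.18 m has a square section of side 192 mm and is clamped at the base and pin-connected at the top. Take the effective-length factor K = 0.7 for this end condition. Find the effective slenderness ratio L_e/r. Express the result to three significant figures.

λ ≈ 65.4

I = a⁴/12 = 192⁴/12 = 1.132×10^8 mm⁴
A = 3.686×10^4 mm²;  r_min = √(I/A) = √(1.132×10^8/3.686×10^4) = 55.43 mm
L_e = K·L = 0.7 × 5.18 m = 3.626 m = 3626.0 mm
λ = L_e / r_min = 3626.0 / 55.43 = 65.4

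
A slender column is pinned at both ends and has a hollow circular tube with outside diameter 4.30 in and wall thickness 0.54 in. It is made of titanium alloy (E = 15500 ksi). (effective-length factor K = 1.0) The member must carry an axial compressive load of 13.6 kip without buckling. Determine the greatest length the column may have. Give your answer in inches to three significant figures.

Inner diameter d_i = 4.30 − 2×0.54 = 3.220 in
I = π(d_o⁴ − d_i⁴)/64 = π(4.30⁴ − 3.220⁴)/64 = 11.50 in⁴
At the buckling limit P_cr = P = 1.360×10^4 lb
From P_cr = π²EI/(K·L)²:  L = (1/K)·√(π²EI/P_cr) = (1/1)·√(π²×1.55×10^7×11.50/1.360×10^4)
L = 360 in

L_max ≈ 360 in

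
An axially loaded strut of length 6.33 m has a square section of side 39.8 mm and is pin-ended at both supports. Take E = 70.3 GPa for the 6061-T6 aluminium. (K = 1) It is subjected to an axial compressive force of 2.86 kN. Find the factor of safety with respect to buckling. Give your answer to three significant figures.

n ≈ 1.27

I = a⁴/12 = 39.8⁴/12 = 2.091×10^5 mm⁴
I = 2.091×10^5 mm⁴ = 2.091×10^-7 m⁴
Effective length L_e = K·L = 1 × 6.33 = 6.330 m
P_cr = π²EI / L_e² = π² × 70.3×10⁹ × 2.091×10^-7 / 6.330² = 3.621×10^3 N
Factor of safety n = P_cr / P = 3.6208 / 2.86 = 1.27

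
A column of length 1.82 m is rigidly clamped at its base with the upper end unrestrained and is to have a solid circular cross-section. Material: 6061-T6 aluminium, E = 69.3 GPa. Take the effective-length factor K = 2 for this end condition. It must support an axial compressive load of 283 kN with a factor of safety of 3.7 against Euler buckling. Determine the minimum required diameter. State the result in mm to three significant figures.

d ≈ 143 mm

Required P_cr = n·P = 3.7 × 283 = 1047 kN
L_e = K·L = 2 × 1.82 = 3.640 m
Required I = P_cr·L_e²/(π²E) = 1.047×10^6 × 3.640² / (π² × 6.93×10^10) = 2.028×10^-5 m⁴
I_req = 2.028×10^7 mm⁴
Solid circle: I = πd⁴/64  ⇒  d = (64I/π)^(1/4) = (64×2.028×10^7/π)^(1/4) = 143 mm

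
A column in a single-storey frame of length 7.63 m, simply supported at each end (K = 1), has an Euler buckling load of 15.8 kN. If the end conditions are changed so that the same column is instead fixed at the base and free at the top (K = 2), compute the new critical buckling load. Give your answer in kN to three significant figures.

P_cr ≈ 3.95 kN

P_cr ∝ 1/K², so P_cr,new = P_cr,old × (K_old/K_new)² = 15.8 × (1/2)²
= 15.8 × 0.2500 = 3.95 kN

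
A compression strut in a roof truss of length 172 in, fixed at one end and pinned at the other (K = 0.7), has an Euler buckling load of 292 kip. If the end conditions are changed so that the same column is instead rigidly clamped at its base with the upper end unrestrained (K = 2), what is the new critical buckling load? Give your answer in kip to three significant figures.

P_cr ∝ 1/K², so P_cr,new = P_cr,old × (K_old/K_new)² = 292 × (0.7/2)²
= 292 × 0.1225 = 35.8 kip

P_cr ≈ 35.8 kip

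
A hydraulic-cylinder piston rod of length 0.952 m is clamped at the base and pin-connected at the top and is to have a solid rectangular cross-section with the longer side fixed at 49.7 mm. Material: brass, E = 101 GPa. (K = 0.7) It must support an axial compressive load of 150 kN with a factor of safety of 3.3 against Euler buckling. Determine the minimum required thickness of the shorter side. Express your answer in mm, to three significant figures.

Required P_cr = n·P = 3.3 × 150 = 495.0 kN
L_e = K·L = 0.7 × 0.952 = 0.6664 m
Required I = P_cr·L_e²/(π²E) = 4.950×10^5 × 0.6664² / (π² × 1.01×10^11) = 2.205×10^-7 m⁴
I_req = 2.205×10^5 mm⁴
Rectangle, weak axis: I_min = h·b³/12 with h = 49.7 mm fixed  ⇒  b = (12I/h)^(1/3) = 37.6 mm

b ≈ 37.6 mm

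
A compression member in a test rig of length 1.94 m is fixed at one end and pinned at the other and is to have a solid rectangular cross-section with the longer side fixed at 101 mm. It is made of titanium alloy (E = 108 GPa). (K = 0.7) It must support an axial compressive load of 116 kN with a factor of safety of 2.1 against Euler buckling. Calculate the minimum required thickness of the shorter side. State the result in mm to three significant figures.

b ≈ 36.9 mm

Required P_cr = n·P = 2.1 × 116 = 243.6 kN
L_e = K·L = 0.7 × 1.94 = 1.358 m
Required I = P_cr·L_e²/(π²E) = 2.436×10^5 × 1.358² / (π² × 1.08×10^11) = 4.215×10^-7 m⁴
I_req = 4.215×10^5 mm⁴
Rectangle, weak axis: I_min = h·b³/12 with h = 101 mm fixed  ⇒  b = (12I/h)^(1/3) = 36.9 mm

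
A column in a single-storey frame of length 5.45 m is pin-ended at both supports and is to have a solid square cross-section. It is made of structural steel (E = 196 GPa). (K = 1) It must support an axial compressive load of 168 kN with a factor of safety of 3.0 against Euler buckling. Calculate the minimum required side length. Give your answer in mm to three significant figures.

a ≈ 98.2 mm

Required P_cr = n·P = 3.0 × 168 = 504.0 kN
L_e = K·L = 1 × 5.45 = 5.450 m
Required I = P_cr·L_e²/(π²E) = 5.040×10^5 × 5.450² / (π² × 1.96×10^11) = 7.739×10^-6 m⁴
I_req = 7.739×10^6 mm⁴
Solid square: I = a⁴/12  ⇒  a = (12I)^(1/4) = (12×7.739×10^6)^(1/4) = 98.2 mm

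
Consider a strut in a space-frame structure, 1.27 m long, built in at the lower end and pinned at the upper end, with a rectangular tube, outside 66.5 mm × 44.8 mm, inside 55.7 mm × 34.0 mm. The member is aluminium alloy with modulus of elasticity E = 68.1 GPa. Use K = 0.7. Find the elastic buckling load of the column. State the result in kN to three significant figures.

P_cr ≈ 269 kN

Weak-axis I_min = (h_o·b_o³ − h_i·b_i³)/12 with b_o = 44.8, b_i = 34.00 mm (shorter outer/inner sides).
I_min = (66.5×44.8³ − 55.70×34.00³)/12 = 3.158×10^5 mm⁴
I = 3.158×10^5 mm⁴ = 3.158×10^-7 m⁴
Effective length L_e = K·L = 0.7 × 1.27 = 0.8890 m
P_cr = π²EI / L_e² = π² × 68.1×10⁹ × 3.158×10^-7 / 0.8890² = 2.686×10^5 N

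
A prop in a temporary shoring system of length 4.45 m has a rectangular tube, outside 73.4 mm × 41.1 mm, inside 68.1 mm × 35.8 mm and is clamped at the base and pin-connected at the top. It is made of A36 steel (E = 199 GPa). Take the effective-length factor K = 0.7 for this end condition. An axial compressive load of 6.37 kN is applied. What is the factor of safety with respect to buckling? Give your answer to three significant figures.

n ≈ 5.22

Weak-axis I_min = (h_o·b_o³ − h_i·b_i³)/12 with b_o = 41.1, b_i = 35.80 mm (shorter outer/inner sides).
I_min = (73.4×41.1³ − 68.10×35.80³)/12 = 1.643×10^5 mm⁴
I = 1.643×10^5 mm⁴ = 1.643×10^-7 m⁴
Effective length L_e = K·L = 0.7 × 4.45 = 3.115 m
P_cr = π²EI / L_e² = π² × 199×10⁹ × 1.643×10^-7 / 3.115² = 3.325×10^4 N
Factor of safety n = P_cr / P = 33.251 / 6.37 = 5.22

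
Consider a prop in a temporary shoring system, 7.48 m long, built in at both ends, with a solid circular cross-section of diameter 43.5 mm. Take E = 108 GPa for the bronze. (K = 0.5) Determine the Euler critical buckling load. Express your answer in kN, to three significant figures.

P_cr ≈ 13.4 kN

I = πd⁴/64 = π×43.5⁴/64 = 1.758×10^5 mm⁴
I = 1.758×10^5 mm⁴ = 1.758×10^-7 m⁴
Effective length L_e = K·L = 0.5 × 7.48 = 3.740 m
P_cr = π²EI / L_e² = π² × 108×10⁹ × 1.758×10^-7 / 3.740² = 1.339×10^4 N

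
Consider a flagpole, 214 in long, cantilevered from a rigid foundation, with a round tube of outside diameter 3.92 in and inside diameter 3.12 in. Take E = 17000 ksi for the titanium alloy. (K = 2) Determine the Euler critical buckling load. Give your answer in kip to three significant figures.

P_cr ≈ 6.36 kip

d_o = 3.92 in, d_i = 3.12 in
I = π(d_o⁴ − d_i⁴)/64 = π(3.92⁴ − 3.120⁴)/64 = 6.939 in⁴
Effective length L_e = K·L = 2 × 214 = 428.0 in
P_cr = π²EI / L_e² = π² × 17000×10³ × 6.939 / 428.0² = 6.356×10^3 lb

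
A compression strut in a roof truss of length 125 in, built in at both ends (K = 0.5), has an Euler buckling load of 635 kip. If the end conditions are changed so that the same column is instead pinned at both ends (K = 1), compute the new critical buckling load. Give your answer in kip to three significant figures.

P_cr ∝ 1/K², so P_cr,new = P_cr,old × (K_old/K_new)² = 635 × (0.5/1)²
= 635 × 0.2500 = 159 kip

P_cr ≈ 159 kip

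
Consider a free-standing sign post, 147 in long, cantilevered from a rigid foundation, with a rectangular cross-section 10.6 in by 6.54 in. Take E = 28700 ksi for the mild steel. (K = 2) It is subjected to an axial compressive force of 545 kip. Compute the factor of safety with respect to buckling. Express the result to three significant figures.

n ≈ 1.49

Buckling occurs about the weak axis: I_min = h·b³/12 with b = 6.54 in (the shorter side).
I_min = 10.6×6.54³/12 = 247.1 in⁴
Effective length L_e = K·L = 2 × 147 = 294.0 in
P_cr = π²EI / L_e² = π² × 28700×10³ × 247.1 / 294.0² = 8.097×10^5 lb
Factor of safety n = P_cr / P = 809.74 / 545 = 1.49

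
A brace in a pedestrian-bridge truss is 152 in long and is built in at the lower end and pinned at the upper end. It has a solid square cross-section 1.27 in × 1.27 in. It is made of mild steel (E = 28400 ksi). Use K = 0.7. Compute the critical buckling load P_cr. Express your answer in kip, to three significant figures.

I = a⁴/12 = 1.27⁴/12 = 0.2168 in⁴
Effective length L_e = K·L = 0.7 × 152 = 106.4 in
P_cr = π²EI / L_e² = π² × 28400×10³ × 0.2168 / 106.4² = 5.367×10^3 lb

P_cr ≈ 5.37 kip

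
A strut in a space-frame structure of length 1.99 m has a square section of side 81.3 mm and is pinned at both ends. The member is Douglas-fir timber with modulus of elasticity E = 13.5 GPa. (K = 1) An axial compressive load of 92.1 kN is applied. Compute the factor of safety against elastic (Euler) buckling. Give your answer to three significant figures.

I = a⁴/12 = 81.3⁴/12 = 3.641×10^6 mm⁴
I = 3.641×10^6 mm⁴ = 3.641×10^-6 m⁴
Effective length L_e = K·L = 1 × 1.99 = 1.990 m
P_cr = π²EI / L_e² = π² × 13.5×10⁹ × 3.641×10^-6 / 1.990² = 1.225×10^5 N
Factor of safety n = P_cr / P = 122.49 / 92.1 = 1.33

n ≈ 1.33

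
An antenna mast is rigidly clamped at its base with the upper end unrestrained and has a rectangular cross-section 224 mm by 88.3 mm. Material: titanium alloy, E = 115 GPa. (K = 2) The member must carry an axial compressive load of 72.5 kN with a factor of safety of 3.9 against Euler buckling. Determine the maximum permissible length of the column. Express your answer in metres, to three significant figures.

Buckling occurs about the weak axis: I_min = h·b³/12 with b = 88.3 mm (the shorter side).
I_min = 224×88.3³/12 = 1.285×10^7 mm⁴
I = 1.285×10^-5 m⁴
Required critical load P_cr = n·P = 3.9 × 72.5 = 282.8 kN = 2.828×10^5 N
From P_cr = π²EI/(K·L)²:  L = (1/K)·√(π²EI/P_cr) = (1/2)·√(π²×1.15×10^11×1.285×10^-5/2.828×10^5)
L = 3.59 m

L_max ≈ 3.59 m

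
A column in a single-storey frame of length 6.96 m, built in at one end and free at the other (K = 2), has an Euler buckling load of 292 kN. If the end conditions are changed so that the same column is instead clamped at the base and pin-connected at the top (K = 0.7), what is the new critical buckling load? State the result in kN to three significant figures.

P_cr ≈ 2380 kN

P_cr ∝ 1/K², so P_cr,new = P_cr,old × (K_old/K_new)² = 292 × (2/0.7)²
= 292 × 8.163 = 2380 kN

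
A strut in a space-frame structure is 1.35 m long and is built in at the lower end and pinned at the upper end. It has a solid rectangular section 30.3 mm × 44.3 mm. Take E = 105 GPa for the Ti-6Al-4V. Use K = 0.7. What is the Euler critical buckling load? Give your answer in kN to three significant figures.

P_cr ≈ 119 kN

Buckling occurs about the weak axis: I_min = h·b³/12 with b = 30.3 mm (the shorter side).
I_min = 44.3×30.3³/12 = 1.027×10^5 mm⁴
I = 1.027×10^5 mm⁴ = 1.027×10^-7 m⁴
Effective length L_e = K·L = 0.7 × 1.35 = 0.9450 m
P_cr = π²EI / L_e² = π² × 105×10⁹ × 1.027×10^-7 / 0.9450² = 1.192×10^5 N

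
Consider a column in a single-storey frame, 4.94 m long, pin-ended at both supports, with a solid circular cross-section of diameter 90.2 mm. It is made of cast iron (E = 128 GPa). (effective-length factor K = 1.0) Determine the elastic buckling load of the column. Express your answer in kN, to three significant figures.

I = πd⁴/64 = π×90.2⁴/64 = 3.249×10^6 mm⁴
I = 3.249×10^6 mm⁴ = 3.249×10^-6 m⁴
Effective length L_e = K·L = 1 × 4.94 = 4.940 m
P_cr = π²EI / L_e² = π² × 128×10⁹ × 3.249×10^-6 / 4.940² = 1.682×10^5 N

P_cr ≈ 168 kN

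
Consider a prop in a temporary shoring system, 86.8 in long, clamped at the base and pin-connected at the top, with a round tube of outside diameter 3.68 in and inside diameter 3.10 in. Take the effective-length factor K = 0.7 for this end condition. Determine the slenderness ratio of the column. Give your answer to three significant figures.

d_o = 3.68 in, d_i = 3.10 in
I = π(d_o⁴ − d_i⁴)/64 = π(3.68⁴ − 3.100⁴)/64 = 4.469 in⁴
A = 3.088 in²;  r_min = √(I/A) = √(4.469/3.088) = 1.203 in
L_e = K·L = 0.7 × 86.8 = 60.76 in
λ = L_e / r_min = 60.760 / 1.203 = 50.5

λ ≈ 50.5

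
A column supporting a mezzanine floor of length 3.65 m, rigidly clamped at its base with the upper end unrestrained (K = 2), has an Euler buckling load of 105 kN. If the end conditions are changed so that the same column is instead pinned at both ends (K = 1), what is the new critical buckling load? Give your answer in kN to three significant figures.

P_cr ∝ 1/K², so P_cr,new = P_cr,old × (K_old/K_new)² = 105 × (2/1)²
= 105 × 4.000 = 420 kN

P_cr ≈ 420 kN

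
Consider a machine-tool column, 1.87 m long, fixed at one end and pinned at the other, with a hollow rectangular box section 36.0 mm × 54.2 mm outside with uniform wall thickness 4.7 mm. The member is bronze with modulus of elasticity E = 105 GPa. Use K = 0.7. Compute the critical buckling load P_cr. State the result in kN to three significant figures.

P_cr ≈ 85.0 kN

Inner dimensions: h_i = 54.2 − 2×4.7 = 44.80 mm, b_i = 36.0 − 2×4.7 = 26.60 mm
Weak-axis I_min = (h_o·b_o³ − h_i·b_i³)/12 with b_o = 36.0, b_i = 26.60 mm (shorter outer/inner sides).
I_min = (54.2×36.0³ − 44.80×26.60³)/12 = 1.405×10^5 mm⁴
I = 1.405×10^5 mm⁴ = 1.405×10^-7 m⁴
Effective length L_e = K·L = 0.7 × 1.87 = 1.309 m
P_cr = π²EI / L_e² = π² × 105×10⁹ × 1.405×10^-7 / 1.309² = 8.495×10^4 N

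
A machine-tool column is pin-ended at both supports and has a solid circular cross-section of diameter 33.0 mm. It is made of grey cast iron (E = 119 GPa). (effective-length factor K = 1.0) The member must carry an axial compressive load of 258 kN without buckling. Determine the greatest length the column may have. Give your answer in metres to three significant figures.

L_max ≈ 0.515 m

I = πd⁴/64 = π×33.0⁴/64 = 5.821×10^4 mm⁴
I = 5.821×10^-8 m⁴
At the buckling limit P_cr = P = 2.580×10^5 N
From P_cr = π²EI/(K·L)²:  L = (1/K)·√(π²EI/P_cr) = (1/1)·√(π²×1.19×10^11×5.821×10^-8/2.580×10^5)
L = 0.515 m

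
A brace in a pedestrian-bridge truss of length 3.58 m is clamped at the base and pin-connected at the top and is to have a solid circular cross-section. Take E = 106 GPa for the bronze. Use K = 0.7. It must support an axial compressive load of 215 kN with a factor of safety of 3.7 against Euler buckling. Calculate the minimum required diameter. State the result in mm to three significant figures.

d ≈ 99.3 mm

Required P_cr = n·P = 3.7 × 215 = 795.5 kN
L_e = K·L = 0.7 × 3.58 = 2.506 m
Required I = P_cr·L_e²/(π²E) = 7.955×10^5 × 2.506² / (π² × 1.06×10^11) = 4.775×10^-6 m⁴
I_req = 4.775×10^6 mm⁴
Solid circle: I = πd⁴/64  ⇒  d = (64I/π)^(1/4) = (64×4.775×10^6/π)^(1/4) = 99.3 mm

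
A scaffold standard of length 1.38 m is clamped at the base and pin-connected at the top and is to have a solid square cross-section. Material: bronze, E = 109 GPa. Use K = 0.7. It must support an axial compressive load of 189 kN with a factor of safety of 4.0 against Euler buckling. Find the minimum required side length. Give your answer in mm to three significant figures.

a ≈ 53.0 mm

Required P_cr = n·P = 4.0 × 189 = 756.0 kN
L_e = K·L = 0.7 × 1.38 = 0.9660 m
Required I = P_cr·L_e²/(π²E) = 7.560×10^5 × 0.9660² / (π² × 1.09×10^11) = 6.558×10^-7 m⁴
I_req = 6.558×10^5 mm⁴
Solid square: I = a⁴/12  ⇒  a = (12I)^(1/4) = (12×6.558×10^5)^(1/4) = 53.0 mm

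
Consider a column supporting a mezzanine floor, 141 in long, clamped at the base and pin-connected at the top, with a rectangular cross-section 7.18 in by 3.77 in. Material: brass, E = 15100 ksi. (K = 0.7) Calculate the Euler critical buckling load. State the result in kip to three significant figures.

P_cr ≈ 490 kip

Buckling occurs about the weak axis: I_min = h·b³/12 with b = 3.77 in (the shorter side).
I_min = 7.18×3.77³/12 = 32.06 in⁴
Effective length L_e = K·L = 0.7 × 141 = 98.70 in
P_cr = π²EI / L_e² = π² × 15100×10³ × 32.06 / 98.70² = 4.905×10^5 lb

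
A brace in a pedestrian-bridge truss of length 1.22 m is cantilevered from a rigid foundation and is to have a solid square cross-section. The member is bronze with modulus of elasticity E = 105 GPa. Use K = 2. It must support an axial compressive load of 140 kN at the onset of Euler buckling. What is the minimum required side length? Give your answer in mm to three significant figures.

L_e = K·L = 2 × 1.22 = 2.440 m
Required I = P_cr·L_e²/(π²E) = 1.400×10^5 × 2.440² / (π² × 1.05×10^11) = 8.043×10^-7 m⁴
I_req = 8.043×10^5 mm⁴
Solid square: I = a⁴/12  ⇒  a = (12I)^(1/4) = (12×8.043×10^5)^(1/4) = 55.7 mm

a ≈ 55.7 mm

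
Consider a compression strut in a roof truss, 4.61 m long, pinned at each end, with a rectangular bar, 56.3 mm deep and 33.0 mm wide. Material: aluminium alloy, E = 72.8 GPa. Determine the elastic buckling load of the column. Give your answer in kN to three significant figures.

P_cr ≈ 5.70 kN

Buckling occurs about the weak axis: I_min = h·b³/12 with b = 33.0 mm (the shorter side).
I_min = 56.3×33.0³/12 = 1.686×10^5 mm⁴
I = 1.686×10^5 mm⁴ = 1.686×10^-7 m⁴
Effective length L_e = K·L = 1 × 4.61 = 4.610 m
P_cr = π²EI / L_e² = π² × 72.8×10⁹ × 1.686×10^-7 / 4.610² = 5.700×10^3 N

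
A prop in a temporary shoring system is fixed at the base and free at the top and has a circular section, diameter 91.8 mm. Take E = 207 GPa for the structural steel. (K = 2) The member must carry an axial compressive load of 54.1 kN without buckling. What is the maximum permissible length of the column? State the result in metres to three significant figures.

I = πd⁴/64 = π×91.8⁴/64 = 3.486×10^6 mm⁴
I = 3.486×10^-6 m⁴
At the buckling limit P_cr = P = 5.410×10^4 N
From P_cr = π²EI/(K·L)²:  L = (1/K)·√(π²EI/P_cr) = (1/2)·√(π²×2.07×10^11×3.486×10^-6/5.410×10^4)
L = 5.74 m

L_max ≈ 5.74 m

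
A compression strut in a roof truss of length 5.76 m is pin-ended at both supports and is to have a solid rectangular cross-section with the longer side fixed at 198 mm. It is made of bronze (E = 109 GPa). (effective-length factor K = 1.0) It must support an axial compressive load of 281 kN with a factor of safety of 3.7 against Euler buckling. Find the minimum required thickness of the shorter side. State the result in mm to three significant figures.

b ≈ 125 mm

Required P_cr = n·P = 3.7 × 281 = 1040 kN
L_e = K·L = 1 × 5.76 = 5.760 m
Required I = P_cr·L_e²/(π²E) = 1.040×10^6 × 5.760² / (π² × 1.09×10^11) = 3.206×10^-5 m⁴
I_req = 3.206×10^7 mm⁴
Rectangle, weak axis: I_min = h·b³/12 with h = 198 mm fixed  ⇒  b = (12I/h)^(1/3) = 125 mm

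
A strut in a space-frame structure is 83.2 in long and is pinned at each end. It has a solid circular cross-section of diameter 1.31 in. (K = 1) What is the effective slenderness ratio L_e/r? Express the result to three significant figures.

For a solid circle r = d/4 = 1.31/4 = 0.3275 in
L_e = K·L = 1 × 83.2 = 83.20 in
λ = L_e / r_min = 83.200 / 0.3275 = 254

λ ≈ 254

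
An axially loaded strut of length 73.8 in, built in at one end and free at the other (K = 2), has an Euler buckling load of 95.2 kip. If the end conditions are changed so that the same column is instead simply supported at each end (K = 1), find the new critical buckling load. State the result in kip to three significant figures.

P_cr ∝ 1/K², so P_cr,new = P_cr,old × (K_old/K_new)² = 95.2 × (2/1)²
= 95.2 × 4.000 = 381 kip

P_cr ≈ 381 kip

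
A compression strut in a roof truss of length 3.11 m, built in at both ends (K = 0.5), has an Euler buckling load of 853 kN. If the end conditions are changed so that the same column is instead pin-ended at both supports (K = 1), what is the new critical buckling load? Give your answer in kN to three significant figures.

P_cr ∝ 1/K², so P_cr,new = P_cr,old × (K_old/K_new)² = 853 × (0.5/1)²
= 853 × 0.2500 = 213 kN

P_cr ≈ 213 kN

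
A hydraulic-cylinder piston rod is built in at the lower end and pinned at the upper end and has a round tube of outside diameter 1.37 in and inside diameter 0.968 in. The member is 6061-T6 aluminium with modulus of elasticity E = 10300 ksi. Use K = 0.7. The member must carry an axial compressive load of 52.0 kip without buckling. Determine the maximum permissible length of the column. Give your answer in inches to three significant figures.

L_max ≈ 22.8 in

d_o = 1.37 in, d_i = 0.968 in
I = π(d_o⁴ − d_i⁴)/64 = π(1.37⁴ − 0.9680⁴)/64 = 0.1298 in⁴
At the buckling limit P_cr = P = 5.200×10^4 lb
From P_cr = π²EI/(K·L)²:  L = (1/K)·√(π²EI/P_cr) = (1/0.7)·√(π²×1.03×10^7×0.1298/5.200×10^4)
L = 22.8 in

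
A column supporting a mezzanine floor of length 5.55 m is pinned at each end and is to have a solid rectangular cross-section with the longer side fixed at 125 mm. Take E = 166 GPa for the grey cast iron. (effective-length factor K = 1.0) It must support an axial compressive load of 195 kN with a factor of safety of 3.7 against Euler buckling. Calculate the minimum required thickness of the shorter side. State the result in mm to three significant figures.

b ≈ 109 mm

Required P_cr = n·P = 3.7 × 195 = 721.5 kN
L_e = K·L = 1 × 5.55 = 5.550 m
Required I = P_cr·L_e²/(π²E) = 7.215×10^5 × 5.550² / (π² × 1.66×10^11) = 1.356×10^-5 m⁴
I_req = 1.356×10^7 mm⁴
Rectangle, weak axis: I_min = h·b³/12 with h = 125 mm fixed  ⇒  b = (12I/h)^(1/3) = 109 mm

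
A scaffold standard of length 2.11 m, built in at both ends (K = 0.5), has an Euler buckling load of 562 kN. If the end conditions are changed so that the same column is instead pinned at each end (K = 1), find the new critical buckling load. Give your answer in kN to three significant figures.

P_cr ∝ 1/K², so P_cr,new = P_cr,old × (K_old/K_new)² = 562 × (0.5/1)²
= 562 × 0.2500 = 140 kN

P_cr ≈ 140 kN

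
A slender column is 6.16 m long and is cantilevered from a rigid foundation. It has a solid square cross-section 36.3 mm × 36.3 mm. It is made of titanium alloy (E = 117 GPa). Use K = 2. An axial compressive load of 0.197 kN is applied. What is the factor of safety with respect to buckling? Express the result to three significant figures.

n ≈ 5.59

I = a⁴/12 = 36.3⁴/12 = 1.447×10^5 mm⁴
I = 1.447×10^5 mm⁴ = 1.447×10^-7 m⁴
Effective length L_e = K·L = 2 × 6.16 = 12.32 m
P_cr = π²EI / L_e² = π² × 117×10⁹ × 1.447×10^-7 / 12.32² = 1.101×10^3 N
Factor of safety n = P_cr / P = 1.1008 / 0.197 = 5.59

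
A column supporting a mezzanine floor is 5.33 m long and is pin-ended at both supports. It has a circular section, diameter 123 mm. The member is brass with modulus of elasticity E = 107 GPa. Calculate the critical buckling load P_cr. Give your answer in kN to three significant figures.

I = πd⁴/64 = π×123⁴/64 = 1.124×10^7 mm⁴
I = 1.124×10^7 mm⁴ = 1.124×10^-5 m⁴
Effective length L_e = K·L = 1 × 5.33 = 5.330 m
P_cr = π²EI / L_e² = π² × 107×10⁹ × 1.124×10^-5 / 5.330² = 4.177×10^5 N

P_cr ≈ 418 kN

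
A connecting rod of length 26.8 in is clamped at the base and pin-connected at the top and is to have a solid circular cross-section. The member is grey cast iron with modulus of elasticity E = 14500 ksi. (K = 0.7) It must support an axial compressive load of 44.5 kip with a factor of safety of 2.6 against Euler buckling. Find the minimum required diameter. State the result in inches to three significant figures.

d ≈ 1.55 in

Required P_cr = n·P = 2.6 × 44.5 = 115.7 kip
L_e = K·L = 0.7 × 26.8 = 18.76 in
Required I = P_cr·L_e²/(π²E) = 1.157×10^5 × 18.76² / (π² × 1.45×10^7) = 0.2845 in⁴
Solid circle: I = πd⁴/64  ⇒  d = (64I/π)^(1/4) = (64×0.2845/π)^(1/4) = 1.55 in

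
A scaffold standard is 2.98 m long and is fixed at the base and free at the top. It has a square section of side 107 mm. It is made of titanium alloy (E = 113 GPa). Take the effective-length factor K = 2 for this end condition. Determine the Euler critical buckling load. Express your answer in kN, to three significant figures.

P_cr ≈ 343 kN

I = a⁴/12 = 107⁴/12 = 1.092×10^7 mm⁴
I = 1.092×10^7 mm⁴ = 1.092×10^-5 m⁴
Effective length L_e = K·L = 2 × 2.98 = 5.960 m
P_cr = π²EI / L_e² = π² × 113×10⁹ × 1.092×10^-5 / 5.960² = 3.430×10^5 N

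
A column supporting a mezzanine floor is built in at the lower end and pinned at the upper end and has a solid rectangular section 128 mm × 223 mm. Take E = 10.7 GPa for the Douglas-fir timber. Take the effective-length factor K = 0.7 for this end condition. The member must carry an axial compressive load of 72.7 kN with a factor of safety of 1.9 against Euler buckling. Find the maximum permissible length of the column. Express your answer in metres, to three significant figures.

Buckling occurs about the weak axis: I_min = h·b³/12 with b = 128 mm (the shorter side).
I_min = 223×128³/12 = 3.897×10^7 mm⁴
I = 3.897×10^-5 m⁴
Required critical load P_cr = n·P = 1.9 × 72.7 = 138.1 kN = 1.381×10^5 N
From P_cr = π²EI/(K·L)²:  L = (1/K)·√(π²EI/P_cr) = (1/0.7)·√(π²×1.07×10^10×3.897×10^-5/1.381×10^5)
L = 7.80 m

L_max ≈ 7.80 m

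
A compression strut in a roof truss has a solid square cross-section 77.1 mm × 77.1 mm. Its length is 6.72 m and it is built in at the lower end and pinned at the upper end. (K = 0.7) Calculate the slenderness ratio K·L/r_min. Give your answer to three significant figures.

For a square r = a/√12 = 77.1/√12 = 22.26 mm
L_e = K·L = 0.7 × 6.72 m = 4.704 m = 4704.0 mm
λ = L_e / r_min = 4704.0 / 22.26 = 211

λ ≈ 211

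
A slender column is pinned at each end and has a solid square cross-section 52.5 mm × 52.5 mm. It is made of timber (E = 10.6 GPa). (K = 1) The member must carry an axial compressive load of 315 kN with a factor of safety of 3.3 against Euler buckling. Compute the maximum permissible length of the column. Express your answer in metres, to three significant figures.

L_max ≈ 0.252 m

I = a⁴/12 = 52.5⁴/12 = 6.331×10^5 mm⁴
I = 6.331×10^-7 m⁴
Required critical load P_cr = n·P = 3.3 × 315 = 1040 kN = 1.040×10^6 N
From P_cr = π²EI/(K·L)²:  L = (1/K)·√(π²EI/P_cr) = (1/1)·√(π²×1.06×10^10×6.331×10^-7/1.040×10^6)
L = 0.252 m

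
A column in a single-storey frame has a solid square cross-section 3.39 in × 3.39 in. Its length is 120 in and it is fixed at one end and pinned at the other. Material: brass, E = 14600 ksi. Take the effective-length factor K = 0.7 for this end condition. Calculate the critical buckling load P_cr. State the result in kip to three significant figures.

P_cr ≈ 225 kip

I = a⁴/12 = 3.39⁴/12 = 11.01 in⁴
Effective length L_e = K·L = 0.7 × 120 = 84.00 in
P_cr = π²EI / L_e² = π² × 14600×10³ × 11.01 / 84.00² = 2.248×10^5 lb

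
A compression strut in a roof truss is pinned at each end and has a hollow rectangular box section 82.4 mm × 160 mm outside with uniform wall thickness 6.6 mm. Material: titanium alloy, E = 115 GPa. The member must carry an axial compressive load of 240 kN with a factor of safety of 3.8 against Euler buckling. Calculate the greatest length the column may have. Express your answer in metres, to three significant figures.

Inner dimensions: h_i = 160 − 2×6.6 = 146.8 mm, b_i = 82.4 − 2×6.6 = 69.20 mm
Weak-axis I_min = (h_o·b_o³ − h_i·b_i³)/12 with b_o = 82.4, b_i = 69.20 mm (shorter outer/inner sides).
I_min = (160×82.4³ − 146.8×69.20³)/12 = 3.406×10^6 mm⁴
I = 3.406×10^-6 m⁴
Required critical load P_cr = n·P = 3.8 × 240 = 912.0 kN = 9.120×10^5 N
From P_cr = π²EI/(K·L)²:  L = (1/K)·√(π²EI/P_cr) = (1/1)·√(π²×1.15×10^11×3.406×10^-6/9.120×10^5)
L = 2.06 m

L_max ≈ 2.06 m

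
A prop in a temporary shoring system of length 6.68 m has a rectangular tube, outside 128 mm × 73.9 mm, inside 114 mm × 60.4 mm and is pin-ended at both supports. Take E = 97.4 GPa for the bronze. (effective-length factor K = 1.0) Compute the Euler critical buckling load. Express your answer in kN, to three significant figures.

P_cr ≈ 47.6 kN

Weak-axis I_min = (h_o·b_o³ − h_i·b_i³)/12 with b_o = 73.9, b_i = 60.40 mm (shorter outer/inner sides).
I_min = (128×73.9³ − 114.0×60.40³)/12 = 2.212×10^6 mm⁴
I = 2.212×10^6 mm⁴ = 2.212×10^-6 m⁴
Effective length L_e = K·L = 1 × 6.68 = 6.680 m
P_cr = π²EI / L_e² = π² × 97.4×10⁹ × 2.212×10^-6 / 6.680² = 4.764×10^4 N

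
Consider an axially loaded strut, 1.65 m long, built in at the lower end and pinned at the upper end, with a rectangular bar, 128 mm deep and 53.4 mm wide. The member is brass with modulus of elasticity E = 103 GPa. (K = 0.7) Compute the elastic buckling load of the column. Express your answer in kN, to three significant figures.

P_cr ≈ 1240 kN

Buckling occurs about the weak axis: I_min = h·b³/12 with b = 53.4 mm (the shorter side).
I_min = 128×53.4³/12 = 1.624×10^6 mm⁴
I = 1.624×10^6 mm⁴ = 1.624×10^-6 m⁴
Effective length L_e = K·L = 0.7 × 1.65 = 1.155 m
P_cr = π²EI / L_e² = π² × 103×10⁹ × 1.624×10^-6 / 1.155² = 1.238×10^6 N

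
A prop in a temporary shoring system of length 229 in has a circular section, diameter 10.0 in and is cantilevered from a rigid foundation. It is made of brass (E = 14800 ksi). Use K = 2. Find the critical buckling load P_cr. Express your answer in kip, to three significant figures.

I = πd⁴/64 = π×10.0⁴/64 = 490.9 in⁴
Effective length L_e = K·L = 2 × 229 = 458.0 in
P_cr = π²EI / L_e² = π² × 14800×10³ × 490.9 / 458.0² = 3.418×10^5 lb

P_cr ≈ 342 kip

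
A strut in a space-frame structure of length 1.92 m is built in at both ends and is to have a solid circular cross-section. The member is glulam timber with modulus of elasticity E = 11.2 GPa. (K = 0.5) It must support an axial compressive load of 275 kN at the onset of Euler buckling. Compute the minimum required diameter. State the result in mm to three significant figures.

d ≈ 82.7 mm

L_e = K·L = 0.5 × 1.92 = 0.9600 m
Required I = P_cr·L_e²/(π²E) = 2.750×10^5 × 0.9600² / (π² × 1.12×10^10) = 2.293×10^-6 m⁴
I_req = 2.293×10^6 mm⁴
Solid circle: I = πd⁴/64  ⇒  d = (64I/π)^(1/4) = (64×2.293×10^6/π)^(1/4) = 82.7 mm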